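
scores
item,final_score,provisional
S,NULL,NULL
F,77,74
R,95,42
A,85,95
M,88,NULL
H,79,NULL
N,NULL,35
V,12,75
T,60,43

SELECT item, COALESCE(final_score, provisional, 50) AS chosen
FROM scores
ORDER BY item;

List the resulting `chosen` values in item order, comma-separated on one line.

item=A: final_score=85 → 85
item=F: final_score=77 → 77
item=H: final_score=79 → 79
item=M: final_score=88 → 88
item=N: final_score=NULL, provisional=35 → 35
item=R: final_score=95 → 95
item=S: final_score=NULL, provisional=NULL, → literal 50 → 50
item=T: final_score=60 → 60
item=V: final_score=12 → 12

85, 77, 79, 88, 35, 95, 50, 60, 12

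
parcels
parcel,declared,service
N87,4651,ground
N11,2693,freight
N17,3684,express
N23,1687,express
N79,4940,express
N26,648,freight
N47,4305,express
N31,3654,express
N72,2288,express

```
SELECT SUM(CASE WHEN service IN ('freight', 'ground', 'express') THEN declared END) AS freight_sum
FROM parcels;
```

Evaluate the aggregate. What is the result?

28550

parcel=N87: ✓ → 4651
parcel=N11: ✓ → 2693
parcel=N17: ✓ → 3684
parcel=N23: ✓ → 1687
parcel=N79: ✓ → 4940
parcel=N26: ✓ → 648
parcel=N47: ✓ → 4305
parcel=N31: ✓ → 3654
parcel=N72: ✓ → 2288
freight_sum = 4651 + 2693 + 3684 + 1687 + 4940 + 648 + 4305 + 3654 + 2288 = 28550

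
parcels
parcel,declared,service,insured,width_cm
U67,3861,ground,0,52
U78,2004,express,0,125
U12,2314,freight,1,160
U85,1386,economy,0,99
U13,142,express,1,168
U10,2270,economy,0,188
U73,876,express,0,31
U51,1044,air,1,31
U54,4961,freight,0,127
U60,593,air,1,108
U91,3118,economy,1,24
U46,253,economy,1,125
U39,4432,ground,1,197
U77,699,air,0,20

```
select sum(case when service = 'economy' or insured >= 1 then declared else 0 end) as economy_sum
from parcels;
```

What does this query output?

15552

parcel=U67: ✗
parcel=U78: ✗
parcel=U12: ✓ → 2314
parcel=U85: ✓ → 1386
parcel=U13: ✓ → 142
parcel=U10: ✓ → 2270
parcel=U73: ✗
parcel=U51: ✓ → 1044
parcel=U54: ✗
parcel=U60: ✓ → 593
parcel=U91: ✓ → 3118
parcel=U46: ✓ → 253
parcel=U39: ✓ → 4432
parcel=U77: ✗
economy_sum = 2314 + 1386 + 142 + 2270 + 1044 + 593 + 3118 + 253 + 4432 = 15552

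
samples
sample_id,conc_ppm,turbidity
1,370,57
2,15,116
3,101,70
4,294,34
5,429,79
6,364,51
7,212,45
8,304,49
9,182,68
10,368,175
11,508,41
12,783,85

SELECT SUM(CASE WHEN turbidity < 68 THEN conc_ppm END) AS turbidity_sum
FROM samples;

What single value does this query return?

sample_id=1: ✓ → 370
sample_id=2: ✗
sample_id=3: ✗
sample_id=4: ✓ → 294
sample_id=5: ✗
sample_id=6: ✓ → 364
sample_id=7: ✓ → 212
sample_id=8: ✓ → 304
sample_id=9: ✗
sample_id=10: ✗
sample_id=11: ✓ → 508
sample_id=12: ✗
turbidity_sum = 370 + 294 + 364 + 212 + 304 + 508 = 2052

2052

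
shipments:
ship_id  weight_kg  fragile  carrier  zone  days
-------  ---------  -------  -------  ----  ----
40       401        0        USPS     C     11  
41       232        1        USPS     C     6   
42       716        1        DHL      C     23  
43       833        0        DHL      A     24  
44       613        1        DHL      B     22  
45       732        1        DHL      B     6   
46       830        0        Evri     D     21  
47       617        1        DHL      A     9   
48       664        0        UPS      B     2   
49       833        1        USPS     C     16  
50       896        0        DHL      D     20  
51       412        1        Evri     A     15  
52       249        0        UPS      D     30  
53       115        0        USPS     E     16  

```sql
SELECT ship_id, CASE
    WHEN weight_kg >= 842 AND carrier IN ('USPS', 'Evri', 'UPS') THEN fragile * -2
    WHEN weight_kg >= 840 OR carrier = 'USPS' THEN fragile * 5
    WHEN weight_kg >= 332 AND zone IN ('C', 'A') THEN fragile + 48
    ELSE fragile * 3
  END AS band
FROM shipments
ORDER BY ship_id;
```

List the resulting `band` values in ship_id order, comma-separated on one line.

ship_id=40: weight_kg >= 840 OR carrier = 'USPS' → 0
ship_id=41: weight_kg >= 840 OR carrier = 'USPS' → 5
ship_id=42: weight_kg >= 332 AND zone IN ('C', 'A') → 49
ship_id=43: weight_kg >= 332 AND zone IN ('C', 'A') → 48
ship_id=44: ELSE → 3
ship_id=45: ELSE → 3
ship_id=46: ELSE → 0
ship_id=47: weight_kg >= 332 AND zone IN ('C', 'A') → 49
ship_id=48: ELSE → 0
ship_id=49: weight_kg >= 840 OR carrier = 'USPS' → 5
ship_id=50: weight_kg >= 840 OR carrier = 'USPS' → 0
ship_id=51: weight_kg >= 332 AND zone IN ('C', 'A') → 49
ship_id=52: ELSE → 0
ship_id=53: weight_kg >= 840 OR carrier = 'USPS' → 0

0, 5, 49, 48, 3, 3, 0, 49, 0, 5, 0, 49, 0, 0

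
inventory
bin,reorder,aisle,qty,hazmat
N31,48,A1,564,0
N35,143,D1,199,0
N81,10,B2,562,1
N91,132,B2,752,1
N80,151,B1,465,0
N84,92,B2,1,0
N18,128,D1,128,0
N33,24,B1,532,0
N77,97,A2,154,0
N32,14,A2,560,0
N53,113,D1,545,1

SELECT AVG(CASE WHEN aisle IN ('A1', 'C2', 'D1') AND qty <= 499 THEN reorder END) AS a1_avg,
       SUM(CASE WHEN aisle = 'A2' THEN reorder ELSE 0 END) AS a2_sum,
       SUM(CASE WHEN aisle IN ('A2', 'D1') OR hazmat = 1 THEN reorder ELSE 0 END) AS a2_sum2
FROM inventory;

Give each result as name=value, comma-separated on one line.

a1_avg=135.5, a2_sum=111, a2_sum2=637

[a1_avg: aisle IN ('A1', 'C2', 'D1') AND qty <= 499]
bin=N31: ✗
bin=N35: ✓ → 143
bin=N81: ✗
bin=N91: ✗
bin=N80: ✗
bin=N84: ✗
bin=N18: ✓ → 128
bin=N33: ✗
bin=N77: ✗
bin=N32: ✗
bin=N53: ✗
a1_avg = (143 + 128) / 2 = 135.5
—
[a2_sum: aisle = 'A2']
bin=N31: ✗
bin=N35: ✗
bin=N81: ✗
bin=N91: ✗
bin=N80: ✗
bin=N84: ✗
bin=N18: ✗
bin=N33: ✗
bin=N77: ✓ → 97
bin=N32: ✓ → 14
bin=N53: ✗
a2_sum = 97 + 14 = 111
—
[a2_sum2: aisle IN ('A2', 'D1') OR hazmat = 1]
bin=N31: ✗
bin=N35: ✓ → 143
bin=N81: ✓ → 10
bin=N91: ✓ → 132
bin=N80: ✗
bin=N84: ✗
bin=N18: ✓ → 128
bin=N33: ✗
bin=N77: ✓ → 97
bin=N32: ✓ → 14
bin=N53: ✓ → 113
a2_sum2 = 143 + 10 + 132 + 128 + 97 + 14 + 113 = 637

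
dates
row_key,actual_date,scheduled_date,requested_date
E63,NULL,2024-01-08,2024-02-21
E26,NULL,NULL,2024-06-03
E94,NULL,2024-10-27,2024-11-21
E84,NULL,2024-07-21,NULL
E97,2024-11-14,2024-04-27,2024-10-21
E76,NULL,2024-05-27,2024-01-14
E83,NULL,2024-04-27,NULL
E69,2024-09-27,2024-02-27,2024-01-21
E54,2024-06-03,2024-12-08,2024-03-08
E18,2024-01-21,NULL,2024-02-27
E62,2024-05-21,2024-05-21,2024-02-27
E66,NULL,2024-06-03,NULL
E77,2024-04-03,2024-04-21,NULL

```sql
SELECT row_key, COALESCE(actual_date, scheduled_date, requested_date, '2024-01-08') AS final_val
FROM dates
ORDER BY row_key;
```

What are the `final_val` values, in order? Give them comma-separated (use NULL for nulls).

row_key=E18: actual_date=2024-01-21 → 2024-01-21
row_key=E26: actual_date=NULL, scheduled_date=NULL, requested_date=2024-06-03 → 2024-06-03
row_key=E54: actual_date=2024-06-03 → 2024-06-03
row_key=E62: actual_date=2024-05-21 → 2024-05-21
row_key=E63: actual_date=NULL, scheduled_date=2024-01-08 → 2024-01-08
row_key=E66: actual_date=NULL, scheduled_date=2024-06-03 → 2024-06-03
row_key=E69: actual_date=2024-09-27 → 2024-09-27
row_key=E76: actual_date=NULL, scheduled_date=2024-05-27 → 2024-05-27
row_key=E77: actual_date=2024-04-03 → 2024-04-03
row_key=E83: actual_date=NULL, scheduled_date=2024-04-27 → 2024-04-27
row_key=E84: actual_date=NULL, scheduled_date=2024-07-21 → 2024-07-21
row_key=E94: actual_date=NULL, scheduled_date=2024-10-27 → 2024-10-27
row_key=E97: actual_date=2024-11-14 → 2024-11-14

2024-01-21, 2024-06-03, 2024-06-03, 2024-05-21, 2024-01-08, 2024-06-03, 2024-09-27, 2024-05-27, 2024-04-03, 2024-04-27, 2024-07-21, 2024-10-27, 2024-11-14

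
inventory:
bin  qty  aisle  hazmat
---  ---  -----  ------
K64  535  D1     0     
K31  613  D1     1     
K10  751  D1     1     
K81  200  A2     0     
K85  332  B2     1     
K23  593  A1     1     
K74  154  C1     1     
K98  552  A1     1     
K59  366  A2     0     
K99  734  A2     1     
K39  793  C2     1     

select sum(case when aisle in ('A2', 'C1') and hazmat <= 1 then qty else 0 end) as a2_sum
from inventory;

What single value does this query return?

1454

bin=K64: ✗
bin=K31: ✗
bin=K10: ✗
bin=K81: ✓ → 200
bin=K85: ✗
bin=K23: ✗
bin=K74: ✓ → 154
bin=K98: ✗
bin=K59: ✓ → 366
bin=K99: ✓ → 734
bin=K39: ✗
a2_sum = 200 + 154 + 366 + 734 = 1454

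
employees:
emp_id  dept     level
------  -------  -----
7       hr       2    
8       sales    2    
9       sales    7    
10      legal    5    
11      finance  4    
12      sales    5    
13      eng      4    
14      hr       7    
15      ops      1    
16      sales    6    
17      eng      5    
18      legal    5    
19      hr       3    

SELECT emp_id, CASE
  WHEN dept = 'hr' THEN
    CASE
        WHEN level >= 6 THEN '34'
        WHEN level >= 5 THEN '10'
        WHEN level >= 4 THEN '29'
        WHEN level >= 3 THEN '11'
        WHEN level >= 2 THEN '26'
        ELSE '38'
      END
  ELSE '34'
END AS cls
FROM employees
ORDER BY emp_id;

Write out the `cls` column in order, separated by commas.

emp_id=7: dept='hr' → inner[level >= 2] → 26
emp_id=8: dept='sales' → outer ELSE → 34
emp_id=9: dept='sales' → outer ELSE → 34
emp_id=10: dept='legal' → outer ELSE → 34
emp_id=11: dept='finance' → outer ELSE → 34
emp_id=12: dept='sales' → outer ELSE → 34
emp_id=13: dept='eng' → outer ELSE → 34
emp_id=14: dept='hr' → inner[level >= 6] → 34
emp_id=15: dept='ops' → outer ELSE → 34
emp_id=16: dept='sales' → outer ELSE → 34
emp_id=17: dept='eng' → outer ELSE → 34
emp_id=18: dept='legal' → outer ELSE → 34
emp_id=19: dept='hr' → inner[level >= 3] → 11

26, 34, 34, 34, 34, 34, 34, 34, 34, 34, 34, 34, 11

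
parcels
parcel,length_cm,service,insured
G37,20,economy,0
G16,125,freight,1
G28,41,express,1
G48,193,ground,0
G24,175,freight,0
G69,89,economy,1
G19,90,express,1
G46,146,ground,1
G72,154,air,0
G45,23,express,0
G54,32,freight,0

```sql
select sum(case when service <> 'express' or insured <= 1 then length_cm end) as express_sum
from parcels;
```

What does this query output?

parcel=G37: ✓ → 20
parcel=G16: ✓ → 125
parcel=G28: ✓ → 41
parcel=G48: ✓ → 193
parcel=G24: ✓ → 175
parcel=G69: ✓ → 89
parcel=G19: ✓ → 90
parcel=G46: ✓ → 146
parcel=G72: ✓ → 154
parcel=G45: ✓ → 23
parcel=G54: ✓ → 32
express_sum = 20 + 125 + 41 + 193 + 175 + 89 + 90 + 146 + 154 + 23 + 32 = 1088

1088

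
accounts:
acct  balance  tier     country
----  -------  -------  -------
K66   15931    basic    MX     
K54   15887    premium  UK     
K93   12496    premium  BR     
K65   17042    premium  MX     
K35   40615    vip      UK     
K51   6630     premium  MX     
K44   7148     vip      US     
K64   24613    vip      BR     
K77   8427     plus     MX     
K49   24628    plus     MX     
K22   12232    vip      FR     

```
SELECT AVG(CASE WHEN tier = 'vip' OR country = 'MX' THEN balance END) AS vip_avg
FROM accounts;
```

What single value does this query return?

acct=K66: ✓ → 15931
acct=K54: ✗
acct=K93: ✗
acct=K65: ✓ → 17042
acct=K35: ✓ → 40615
acct=K51: ✓ → 6630
acct=K44: ✓ → 7148
acct=K64: ✓ → 24613
acct=K77: ✓ → 8427
acct=K49: ✓ → 24628
acct=K22: ✓ → 12232
vip_avg = (15931 + 17042 + 40615 + 6630 + 7148 + 24613 + 8427 + 24628 + 12232) / 9 = 17474

17474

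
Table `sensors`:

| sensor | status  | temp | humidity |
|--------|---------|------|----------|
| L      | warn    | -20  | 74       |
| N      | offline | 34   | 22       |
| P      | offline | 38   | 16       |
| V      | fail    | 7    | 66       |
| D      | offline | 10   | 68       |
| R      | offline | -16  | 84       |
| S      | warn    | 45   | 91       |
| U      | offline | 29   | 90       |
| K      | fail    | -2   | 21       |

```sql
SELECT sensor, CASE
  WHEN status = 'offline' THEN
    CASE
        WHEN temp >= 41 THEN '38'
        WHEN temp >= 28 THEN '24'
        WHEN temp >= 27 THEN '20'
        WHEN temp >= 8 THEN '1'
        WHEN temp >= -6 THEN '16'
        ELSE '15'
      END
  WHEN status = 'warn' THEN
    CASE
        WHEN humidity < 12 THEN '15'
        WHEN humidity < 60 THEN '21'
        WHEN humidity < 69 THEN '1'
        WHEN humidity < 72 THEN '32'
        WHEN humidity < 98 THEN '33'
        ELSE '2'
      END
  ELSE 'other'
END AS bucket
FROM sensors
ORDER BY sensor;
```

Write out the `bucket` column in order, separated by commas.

1, other, 33, 24, 24, 15, 33, 24, other

sensor=D: status='offline' → inner[temp >= 8] → 1
sensor=K: status='fail' → outer ELSE → other
sensor=L: status='warn' → inner[humidity < 98] → 33
sensor=N: status='offline' → inner[temp >= 28] → 24
sensor=P: status='offline' → inner[temp >= 28] → 24
sensor=R: status='offline' → inner[ELSE] → 15
sensor=S: status='warn' → inner[humidity < 98] → 33
sensor=U: status='offline' → inner[temp >= 28] → 24
sensor=V: status='fail' → outer ELSE → other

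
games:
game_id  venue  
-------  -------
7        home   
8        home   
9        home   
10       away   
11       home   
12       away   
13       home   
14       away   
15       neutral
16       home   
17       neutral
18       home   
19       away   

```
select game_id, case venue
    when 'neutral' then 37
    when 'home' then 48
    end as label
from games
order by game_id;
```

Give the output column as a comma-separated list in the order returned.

48, 48, 48, NULL, 48, NULL, 48, NULL, 37, 48, 37, 48, NULL

game_id=7: venue='home' → 48
game_id=8: venue='home' → 48
game_id=9: venue='home' → 48
game_id=10: (no match → NULL) → NULL
game_id=11: venue='home' → 48
game_id=12: (no match → NULL) → NULL
game_id=13: venue='home' → 48
game_id=14: (no match → NULL) → NULL
game_id=15: venue='neutral' → 37
game_id=16: venue='home' → 48
game_id=17: venue='neutral' → 37
game_id=18: venue='home' → 48
game_id=19: (no match → NULL) → NULL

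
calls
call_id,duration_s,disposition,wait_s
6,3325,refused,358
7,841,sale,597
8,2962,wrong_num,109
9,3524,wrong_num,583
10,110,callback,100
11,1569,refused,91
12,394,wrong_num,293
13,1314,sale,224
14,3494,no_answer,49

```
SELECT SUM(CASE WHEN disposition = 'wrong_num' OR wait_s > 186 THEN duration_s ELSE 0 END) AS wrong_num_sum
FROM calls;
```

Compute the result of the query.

call_id=6: ✓ → 3325
call_id=7: ✓ → 841
call_id=8: ✓ → 2962
call_id=9: ✓ → 3524
call_id=10: ✗
call_id=11: ✗
call_id=12: ✓ → 394
call_id=13: ✓ → 1314
call_id=14: ✗
wrong_num_sum = 3325 + 841 + 2962 + 3524 + 394 + 1314 = 12360

12360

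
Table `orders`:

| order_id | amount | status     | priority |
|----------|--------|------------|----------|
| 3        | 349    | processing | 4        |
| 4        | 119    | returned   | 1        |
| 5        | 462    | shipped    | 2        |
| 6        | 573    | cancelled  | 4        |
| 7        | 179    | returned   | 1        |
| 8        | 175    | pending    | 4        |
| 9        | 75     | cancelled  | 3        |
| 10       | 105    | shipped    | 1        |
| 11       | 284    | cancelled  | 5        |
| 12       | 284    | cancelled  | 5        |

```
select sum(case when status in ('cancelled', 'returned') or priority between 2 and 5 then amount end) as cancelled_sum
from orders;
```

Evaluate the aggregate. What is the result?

2500

order_id=3: ✓ → 349
order_id=4: ✓ → 119
order_id=5: ✓ → 462
order_id=6: ✓ → 573
order_id=7: ✓ → 179
order_id=8: ✓ → 175
order_id=9: ✓ → 75
order_id=10: ✗
order_id=11: ✓ → 284
order_id=12: ✓ → 284
cancelled_sum = 349 + 119 + 462 + 573 + 179 + 175 + 75 + 284 + 284 = 2500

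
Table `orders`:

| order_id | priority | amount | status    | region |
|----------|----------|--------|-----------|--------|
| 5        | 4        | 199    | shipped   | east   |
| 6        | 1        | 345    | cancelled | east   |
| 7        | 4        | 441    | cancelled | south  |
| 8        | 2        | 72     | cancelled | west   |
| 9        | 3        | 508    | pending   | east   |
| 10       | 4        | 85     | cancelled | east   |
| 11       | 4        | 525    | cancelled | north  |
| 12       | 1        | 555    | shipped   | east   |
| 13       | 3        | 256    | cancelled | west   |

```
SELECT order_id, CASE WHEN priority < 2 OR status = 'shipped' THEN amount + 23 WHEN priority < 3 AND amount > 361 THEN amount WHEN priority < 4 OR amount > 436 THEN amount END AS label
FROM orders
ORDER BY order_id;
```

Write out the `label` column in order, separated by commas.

222, 368, 441, 72, 508, NULL, 525, 578, 256

order_id=5: priority < 2 OR status = 'shipped' → 222
order_id=6: priority < 2 OR status = 'shipped' → 368
order_id=7: priority < 4 OR amount > 436 → 441
order_id=8: priority < 4 OR amount > 436 → 72
order_id=9: priority < 4 OR amount > 436 → 508
order_id=10: (no match → NULL) → NULL
order_id=11: priority < 4 OR amount > 436 → 525
order_id=12: priority < 2 OR status = 'shipped' → 578
order_id=13: priority < 4 OR amount > 436 → 256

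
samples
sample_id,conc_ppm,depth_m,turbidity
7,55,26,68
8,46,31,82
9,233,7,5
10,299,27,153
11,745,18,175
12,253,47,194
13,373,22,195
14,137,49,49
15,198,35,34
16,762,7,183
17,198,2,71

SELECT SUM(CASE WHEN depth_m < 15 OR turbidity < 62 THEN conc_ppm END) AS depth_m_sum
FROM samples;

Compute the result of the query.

sample_id=7: ✗
sample_id=8: ✗
sample_id=9: ✓ → 233
sample_id=10: ✗
sample_id=11: ✗
sample_id=12: ✗
sample_id=13: ✗
sample_id=14: ✓ → 137
sample_id=15: ✓ → 198
sample_id=16: ✓ → 762
sample_id=17: ✓ → 198
depth_m_sum = 233 + 137 + 198 + 762 + 198 = 1528

1528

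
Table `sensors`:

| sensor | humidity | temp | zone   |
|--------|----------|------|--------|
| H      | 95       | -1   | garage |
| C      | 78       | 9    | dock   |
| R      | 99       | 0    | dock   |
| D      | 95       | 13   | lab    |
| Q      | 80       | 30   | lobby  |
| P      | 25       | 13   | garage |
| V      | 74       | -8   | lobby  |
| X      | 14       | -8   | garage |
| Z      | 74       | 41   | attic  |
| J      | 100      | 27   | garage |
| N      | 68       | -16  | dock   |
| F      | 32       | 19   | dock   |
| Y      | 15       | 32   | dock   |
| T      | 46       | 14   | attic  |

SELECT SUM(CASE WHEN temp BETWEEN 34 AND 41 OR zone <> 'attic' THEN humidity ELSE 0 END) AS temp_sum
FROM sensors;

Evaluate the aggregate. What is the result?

sensor=H: ✓ → 95
sensor=C: ✓ → 78
sensor=R: ✓ → 99
sensor=D: ✓ → 95
sensor=Q: ✓ → 80
sensor=P: ✓ → 25
sensor=V: ✓ → 74
sensor=X: ✓ → 14
sensor=Z: ✓ → 74
sensor=J: ✓ → 100
sensor=N: ✓ → 68
sensor=F: ✓ → 32
sensor=Y: ✓ → 15
sensor=T: ✗
temp_sum = 95 + 78 + 99 + 95 + 80 + 25 + 74 + 14 + 74 + 100 + 68 + 32 + 15 = 849

849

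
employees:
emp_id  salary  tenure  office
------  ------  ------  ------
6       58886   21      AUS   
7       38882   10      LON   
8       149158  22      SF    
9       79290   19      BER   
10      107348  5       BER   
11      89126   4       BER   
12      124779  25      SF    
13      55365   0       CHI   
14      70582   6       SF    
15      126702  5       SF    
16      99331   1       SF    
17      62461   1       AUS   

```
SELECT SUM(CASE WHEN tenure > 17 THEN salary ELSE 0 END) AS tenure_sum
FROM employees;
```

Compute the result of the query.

412113

emp_id=6: ✓ → 58886
emp_id=7: ✗
emp_id=8: ✓ → 149158
emp_id=9: ✓ → 79290
emp_id=10: ✗
emp_id=11: ✗
emp_id=12: ✓ → 124779
emp_id=13: ✗
emp_id=14: ✗
emp_id=15: ✗
emp_id=16: ✗
emp_id=17: ✗
tenure_sum = 58886 + 149158 + 79290 + 124779 = 412113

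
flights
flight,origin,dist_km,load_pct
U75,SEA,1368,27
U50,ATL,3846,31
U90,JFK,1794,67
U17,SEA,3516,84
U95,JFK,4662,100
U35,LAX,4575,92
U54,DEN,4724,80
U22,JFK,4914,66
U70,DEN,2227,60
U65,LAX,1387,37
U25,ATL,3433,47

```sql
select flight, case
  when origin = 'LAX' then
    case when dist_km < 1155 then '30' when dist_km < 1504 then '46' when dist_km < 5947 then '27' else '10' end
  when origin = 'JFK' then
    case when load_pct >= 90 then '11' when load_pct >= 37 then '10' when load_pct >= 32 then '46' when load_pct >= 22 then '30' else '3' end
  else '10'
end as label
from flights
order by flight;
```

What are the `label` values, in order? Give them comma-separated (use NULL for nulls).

10, 10, 10, 27, 10, 10, 46, 10, 10, 10, 11

flight=U17: origin='SEA' → outer ELSE → 10
flight=U22: origin='JFK' → inner[load_pct >= 37] → 10
flight=U25: origin='ATL' → outer ELSE → 10
flight=U35: origin='LAX' → inner[dist_km < 5947] → 27
flight=U50: origin='ATL' → outer ELSE → 10
flight=U54: origin='DEN' → outer ELSE → 10
flight=U65: origin='LAX' → inner[dist_km < 1504] → 46
flight=U70: origin='DEN' → outer ELSE → 10
flight=U75: origin='SEA' → outer ELSE → 10
flight=U90: origin='JFK' → inner[load_pct >= 37] → 10
flight=U95: origin='JFK' → inner[load_pct >= 90] → 11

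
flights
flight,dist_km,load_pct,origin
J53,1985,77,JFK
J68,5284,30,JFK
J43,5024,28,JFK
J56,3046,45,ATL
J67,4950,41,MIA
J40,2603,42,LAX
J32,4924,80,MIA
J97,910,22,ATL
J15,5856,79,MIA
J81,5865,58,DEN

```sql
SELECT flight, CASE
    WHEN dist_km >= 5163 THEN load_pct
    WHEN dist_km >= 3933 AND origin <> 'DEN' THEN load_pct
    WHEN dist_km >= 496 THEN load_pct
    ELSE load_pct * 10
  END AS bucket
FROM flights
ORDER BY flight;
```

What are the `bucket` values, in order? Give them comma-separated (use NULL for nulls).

79, 80, 42, 28, 77, 45, 41, 30, 58, 22

flight=J15: dist_km >= 5163 → 79
flight=J32: dist_km >= 3933 AND origin <> 'DEN' → 80
flight=J40: dist_km >= 496 → 42
flight=J43: dist_km >= 3933 AND origin <> 'DEN' → 28
flight=J53: dist_km >= 496 → 77
flight=J56: dist_km >= 496 → 45
flight=J67: dist_km >= 3933 AND origin <> 'DEN' → 41
flight=J68: dist_km >= 5163 → 30
flight=J81: dist_km >= 5163 → 58
flight=J97: dist_km >= 496 → 22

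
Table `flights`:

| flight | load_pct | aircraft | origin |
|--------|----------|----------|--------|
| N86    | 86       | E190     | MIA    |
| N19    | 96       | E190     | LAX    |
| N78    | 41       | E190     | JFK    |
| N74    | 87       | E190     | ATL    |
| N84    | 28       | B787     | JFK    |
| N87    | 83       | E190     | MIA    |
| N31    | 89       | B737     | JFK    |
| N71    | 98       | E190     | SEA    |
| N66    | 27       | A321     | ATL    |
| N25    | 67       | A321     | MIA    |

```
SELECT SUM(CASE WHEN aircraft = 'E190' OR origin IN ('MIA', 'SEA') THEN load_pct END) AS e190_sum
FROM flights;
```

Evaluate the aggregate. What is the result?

flight=N86: ✓ → 86
flight=N19: ✓ → 96
flight=N78: ✓ → 41
flight=N74: ✓ → 87
flight=N84: ✗
flight=N87: ✓ → 83
flight=N31: ✗
flight=N71: ✓ → 98
flight=N66: ✗
flight=N25: ✓ → 67
e190_sum = 86 + 96 + 41 + 87 + 83 + 98 + 67 = 558

558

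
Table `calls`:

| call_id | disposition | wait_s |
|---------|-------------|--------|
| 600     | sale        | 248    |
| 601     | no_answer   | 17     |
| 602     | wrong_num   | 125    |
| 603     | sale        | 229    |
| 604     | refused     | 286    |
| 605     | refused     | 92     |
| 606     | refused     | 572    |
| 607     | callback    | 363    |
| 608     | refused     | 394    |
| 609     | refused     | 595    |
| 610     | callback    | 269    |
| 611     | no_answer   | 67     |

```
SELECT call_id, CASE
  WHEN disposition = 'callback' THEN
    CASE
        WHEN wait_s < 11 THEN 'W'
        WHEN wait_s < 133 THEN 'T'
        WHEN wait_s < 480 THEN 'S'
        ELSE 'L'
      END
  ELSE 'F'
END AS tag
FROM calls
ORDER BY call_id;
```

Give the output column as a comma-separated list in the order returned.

call_id=600: disposition='sale' → outer ELSE → F
call_id=601: disposition='no_answer' → outer ELSE → F
call_id=602: disposition='wrong_num' → outer ELSE → F
call_id=603: disposition='sale' → outer ELSE → F
call_id=604: disposition='refused' → outer ELSE → F
call_id=605: disposition='refused' → outer ELSE → F
call_id=606: disposition='refused' → outer ELSE → F
call_id=607: disposition='callback' → inner[wait_s < 480] → S
call_id=608: disposition='refused' → outer ELSE → F
call_id=609: disposition='refused' → outer ELSE → F
call_id=610: disposition='callback' → inner[wait_s < 480] → S
call_id=611: disposition='no_answer' → outer ELSE → F

F, F, F, F, F, F, F, S, F, F, S, F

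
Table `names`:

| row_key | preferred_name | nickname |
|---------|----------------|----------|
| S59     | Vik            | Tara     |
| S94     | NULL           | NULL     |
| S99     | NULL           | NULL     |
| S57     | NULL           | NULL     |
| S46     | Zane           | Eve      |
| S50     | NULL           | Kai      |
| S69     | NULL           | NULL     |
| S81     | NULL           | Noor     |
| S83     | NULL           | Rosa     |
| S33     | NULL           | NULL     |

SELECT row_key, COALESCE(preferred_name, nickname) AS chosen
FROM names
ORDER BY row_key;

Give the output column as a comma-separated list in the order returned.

NULL, Zane, Kai, NULL, Vik, NULL, Noor, Rosa, NULL, NULL

row_key=S33: preferred_name=NULL, nickname=NULL (all NULL) → NULL
row_key=S46: preferred_name=Zane → Zane
row_key=S50: preferred_name=NULL, nickname=Kai → Kai
row_key=S57: preferred_name=NULL, nickname=NULL (all NULL) → NULL
row_key=S59: preferred_name=Vik → Vik
row_key=S69: preferred_name=NULL, nickname=NULL (all NULL) → NULL
row_key=S81: preferred_name=NULL, nickname=Noor → Noor
row_key=S83: preferred_name=NULL, nickname=Rosa → Rosa
row_key=S94: preferred_name=NULL, nickname=NULL (all NULL) → NULL
row_key=S99: preferred_name=NULL, nickname=NULL (all NULL) → NULL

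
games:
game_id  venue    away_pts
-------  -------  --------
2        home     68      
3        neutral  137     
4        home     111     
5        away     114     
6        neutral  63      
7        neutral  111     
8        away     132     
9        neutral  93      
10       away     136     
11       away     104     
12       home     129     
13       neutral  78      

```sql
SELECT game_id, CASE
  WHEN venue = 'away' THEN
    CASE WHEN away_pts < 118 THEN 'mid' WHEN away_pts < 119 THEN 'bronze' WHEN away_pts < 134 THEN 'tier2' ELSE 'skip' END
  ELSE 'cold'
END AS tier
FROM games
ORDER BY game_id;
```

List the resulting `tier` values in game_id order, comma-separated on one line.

cold, cold, cold, mid, cold, cold, tier2, cold, skip, mid, cold, cold

game_id=2: venue='home' → outer ELSE → cold
game_id=3: venue='neutral' → outer ELSE → cold
game_id=4: venue='home' → outer ELSE → cold
game_id=5: venue='away' → inner[away_pts < 118] → mid
game_id=6: venue='neutral' → outer ELSE → cold
game_id=7: venue='neutral' → outer ELSE → cold
game_id=8: venue='away' → inner[away_pts < 134] → tier2
game_id=9: venue='neutral' → outer ELSE → cold
game_id=10: venue='away' → inner[ELSE] → skip
game_id=11: venue='away' → inner[away_pts < 118] → mid
game_id=12: venue='home' → outer ELSE → cold
game_id=13: venue='neutral' → outer ELSE → cold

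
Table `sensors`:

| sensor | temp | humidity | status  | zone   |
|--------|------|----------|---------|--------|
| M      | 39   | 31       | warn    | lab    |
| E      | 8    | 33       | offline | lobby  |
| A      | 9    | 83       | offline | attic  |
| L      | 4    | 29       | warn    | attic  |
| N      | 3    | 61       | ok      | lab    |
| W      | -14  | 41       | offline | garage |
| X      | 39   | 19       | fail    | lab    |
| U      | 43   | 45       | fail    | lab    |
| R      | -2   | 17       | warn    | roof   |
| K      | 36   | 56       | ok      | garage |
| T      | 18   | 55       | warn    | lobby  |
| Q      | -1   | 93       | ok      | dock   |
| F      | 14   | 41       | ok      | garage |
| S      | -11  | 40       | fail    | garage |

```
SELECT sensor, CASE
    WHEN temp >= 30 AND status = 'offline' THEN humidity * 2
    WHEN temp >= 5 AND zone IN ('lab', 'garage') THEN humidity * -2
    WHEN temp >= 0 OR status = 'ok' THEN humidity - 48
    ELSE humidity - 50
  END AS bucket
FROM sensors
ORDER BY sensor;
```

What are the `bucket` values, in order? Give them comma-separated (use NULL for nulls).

35, -15, -82, -112, -19, -62, 13, 45, -33, -10, 7, -90, -9, -38

sensor=A: temp >= 0 OR status = 'ok' → 35
sensor=E: temp >= 0 OR status = 'ok' → -15
sensor=F: temp >= 5 AND zone IN ('lab', 'garage') → -82
sensor=K: temp >= 5 AND zone IN ('lab', 'garage') → -112
sensor=L: temp >= 0 OR status = 'ok' → -19
sensor=M: temp >= 5 AND zone IN ('lab', 'garage') → -62
sensor=N: temp >= 0 OR status = 'ok' → 13
sensor=Q: temp >= 0 OR status = 'ok' → 45
sensor=R: ELSE → -33
sensor=S: ELSE → -10
sensor=T: temp >= 0 OR status = 'ok' → 7
sensor=U: temp >= 5 AND zone IN ('lab', 'garage') → -90
sensor=W: ELSE → -9
sensor=X: temp >= 5 AND zone IN ('lab', 'garage') → -38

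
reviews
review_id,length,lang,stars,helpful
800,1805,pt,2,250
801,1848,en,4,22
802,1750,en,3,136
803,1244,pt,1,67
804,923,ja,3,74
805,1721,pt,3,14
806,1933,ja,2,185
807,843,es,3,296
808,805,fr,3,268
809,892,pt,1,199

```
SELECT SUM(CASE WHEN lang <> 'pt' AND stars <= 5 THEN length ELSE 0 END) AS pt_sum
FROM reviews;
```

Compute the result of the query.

review_id=800: ✗
review_id=801: ✓ → 1848
review_id=802: ✓ → 1750
review_id=803: ✗
review_id=804: ✓ → 923
review_id=805: ✗
review_id=806: ✓ → 1933
review_id=807: ✓ → 843
review_id=808: ✓ → 805
review_id=809: ✗
pt_sum = 1848 + 1750 + 923 + 1933 + 843 + 805 = 8102

8102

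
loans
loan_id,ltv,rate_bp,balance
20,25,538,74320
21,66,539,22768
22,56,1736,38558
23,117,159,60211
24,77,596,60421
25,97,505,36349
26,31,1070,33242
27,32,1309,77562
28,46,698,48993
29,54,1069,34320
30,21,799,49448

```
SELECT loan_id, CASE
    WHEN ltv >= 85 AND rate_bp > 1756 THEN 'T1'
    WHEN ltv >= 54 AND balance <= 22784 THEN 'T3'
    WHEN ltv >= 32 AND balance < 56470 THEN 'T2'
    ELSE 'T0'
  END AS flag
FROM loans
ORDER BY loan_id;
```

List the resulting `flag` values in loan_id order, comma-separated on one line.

loan_id=20: ELSE → T0
loan_id=21: ltv >= 54 AND balance <= 22784 → T3
loan_id=22: ltv >= 32 AND balance < 56470 → T2
loan_id=23: ELSE → T0
loan_id=24: ELSE → T0
loan_id=25: ltv >= 32 AND balance < 56470 → T2
loan_id=26: ELSE → T0
loan_id=27: ELSE → T0
loan_id=28: ltv >= 32 AND balance < 56470 → T2
loan_id=29: ltv >= 32 AND balance < 56470 → T2
loan_id=30: ELSE → T0

T0, T3, T2, T0, T0, T2, T0, T0, T2, T2, T0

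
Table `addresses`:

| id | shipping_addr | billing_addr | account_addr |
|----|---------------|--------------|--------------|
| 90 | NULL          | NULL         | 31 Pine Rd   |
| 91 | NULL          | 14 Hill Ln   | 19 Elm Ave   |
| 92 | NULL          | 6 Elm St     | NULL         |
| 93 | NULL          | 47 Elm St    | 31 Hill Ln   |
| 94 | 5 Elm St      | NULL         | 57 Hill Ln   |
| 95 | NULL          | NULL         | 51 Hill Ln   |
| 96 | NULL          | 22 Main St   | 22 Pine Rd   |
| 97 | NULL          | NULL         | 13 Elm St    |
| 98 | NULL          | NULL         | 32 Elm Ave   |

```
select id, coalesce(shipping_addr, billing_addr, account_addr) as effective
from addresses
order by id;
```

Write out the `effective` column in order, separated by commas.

31 Pine Rd, 14 Hill Ln, 6 Elm St, 47 Elm St, 5 Elm St, 51 Hill Ln, 22 Main St, 13 Elm St, 32 Elm Ave

id=90: shipping_addr=NULL, billing_addr=NULL, account_addr=31 Pine Rd → 31 Pine Rd
id=91: shipping_addr=NULL, billing_addr=14 Hill Ln → 14 Hill Ln
id=92: shipping_addr=NULL, billing_addr=6 Elm St → 6 Elm St
id=93: shipping_addr=NULL, billing_addr=47 Elm St → 47 Elm St
id=94: shipping_addr=5 Elm St → 5 Elm St
id=95: shipping_addr=NULL, billing_addr=NULL, account_addr=51 Hill Ln → 51 Hill Ln
id=96: shipping_addr=NULL, billing_addr=22 Main St → 22 Main St
id=97: shipping_addr=NULL, billing_addr=NULL, account_addr=13 Elm St → 13 Elm St
id=98: shipping_addr=NULL, billing_addr=NULL, account_addr=32 Elm Ave → 32 Elm Ave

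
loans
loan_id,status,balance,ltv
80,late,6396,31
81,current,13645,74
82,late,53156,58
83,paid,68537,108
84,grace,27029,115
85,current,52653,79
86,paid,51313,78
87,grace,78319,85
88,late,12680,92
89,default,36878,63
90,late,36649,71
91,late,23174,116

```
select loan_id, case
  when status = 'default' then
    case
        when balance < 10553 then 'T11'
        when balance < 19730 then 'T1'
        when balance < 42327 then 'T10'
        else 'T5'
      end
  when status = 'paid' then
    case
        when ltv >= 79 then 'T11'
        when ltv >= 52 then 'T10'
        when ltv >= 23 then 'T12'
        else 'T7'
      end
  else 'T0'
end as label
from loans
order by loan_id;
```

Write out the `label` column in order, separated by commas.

T0, T0, T0, T11, T0, T0, T10, T0, T0, T10, T0, T0

loan_id=80: status='late' → outer ELSE → T0
loan_id=81: status='current' → outer ELSE → T0
loan_id=82: status='late' → outer ELSE → T0
loan_id=83: status='paid' → inner[ltv >= 79] → T11
loan_id=84: status='grace' → outer ELSE → T0
loan_id=85: status='current' → outer ELSE → T0
loan_id=86: status='paid' → inner[ltv >= 52] → T10
loan_id=87: status='grace' → outer ELSE → T0
loan_id=88: status='late' → outer ELSE → T0
loan_id=89: status='default' → inner[balance < 42327] → T10
loan_id=90: status='late' → outer ELSE → T0
loan_id=91: status='late' → outer ELSE → T0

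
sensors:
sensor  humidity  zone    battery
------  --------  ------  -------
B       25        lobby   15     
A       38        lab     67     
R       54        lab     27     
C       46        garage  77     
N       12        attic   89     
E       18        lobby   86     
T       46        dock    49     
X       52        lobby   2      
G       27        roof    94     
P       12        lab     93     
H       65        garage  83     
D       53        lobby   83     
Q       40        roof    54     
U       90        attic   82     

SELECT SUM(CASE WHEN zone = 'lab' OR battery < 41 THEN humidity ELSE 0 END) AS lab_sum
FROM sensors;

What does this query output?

181

sensor=B: ✓ → 25
sensor=A: ✓ → 38
sensor=R: ✓ → 54
sensor=C: ✗
sensor=N: ✗
sensor=E: ✗
sensor=T: ✗
sensor=X: ✓ → 52
sensor=G: ✗
sensor=P: ✓ → 12
sensor=H: ✗
sensor=D: ✗
sensor=Q: ✗
sensor=U: ✗
lab_sum = 25 + 38 + 54 + 52 + 12 = 181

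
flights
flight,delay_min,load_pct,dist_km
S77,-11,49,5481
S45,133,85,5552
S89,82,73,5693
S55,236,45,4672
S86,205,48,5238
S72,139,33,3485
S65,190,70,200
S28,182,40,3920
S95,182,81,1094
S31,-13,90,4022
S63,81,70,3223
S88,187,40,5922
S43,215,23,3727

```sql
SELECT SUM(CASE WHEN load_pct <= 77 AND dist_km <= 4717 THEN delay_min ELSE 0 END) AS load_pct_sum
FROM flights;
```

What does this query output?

1043

flight=S77: ✗
flight=S45: ✗
flight=S89: ✗
flight=S55: ✓ → 236
flight=S86: ✗
flight=S72: ✓ → 139
flight=S65: ✓ → 190
flight=S28: ✓ → 182
flight=S95: ✗
flight=S31: ✗
flight=S63: ✓ → 81
flight=S88: ✗
flight=S43: ✓ → 215
load_pct_sum = 236 + 139 + 190 + 182 + 81 + 215 = 1043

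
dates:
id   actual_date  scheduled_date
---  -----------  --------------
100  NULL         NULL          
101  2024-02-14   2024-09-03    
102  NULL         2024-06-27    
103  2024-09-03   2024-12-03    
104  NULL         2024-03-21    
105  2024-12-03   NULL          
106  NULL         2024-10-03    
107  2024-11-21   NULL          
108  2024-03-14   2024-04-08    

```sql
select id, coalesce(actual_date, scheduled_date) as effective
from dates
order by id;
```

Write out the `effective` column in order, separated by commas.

id=100: actual_date=NULL, scheduled_date=NULL (all NULL) → NULL
id=101: actual_date=2024-02-14 → 2024-02-14
id=102: actual_date=NULL, scheduled_date=2024-06-27 → 2024-06-27
id=103: actual_date=2024-09-03 → 2024-09-03
id=104: actual_date=NULL, scheduled_date=2024-03-21 → 2024-03-21
id=105: actual_date=2024-12-03 → 2024-12-03
id=106: actual_date=NULL, scheduled_date=2024-10-03 → 2024-10-03
id=107: actual_date=2024-11-21 → 2024-11-21
id=108: actual_date=2024-03-14 → 2024-03-14

NULL, 2024-02-14, 2024-06-27, 2024-09-03, 2024-03-21, 2024-12-03, 2024-10-03, 2024-11-21, 2024-03-14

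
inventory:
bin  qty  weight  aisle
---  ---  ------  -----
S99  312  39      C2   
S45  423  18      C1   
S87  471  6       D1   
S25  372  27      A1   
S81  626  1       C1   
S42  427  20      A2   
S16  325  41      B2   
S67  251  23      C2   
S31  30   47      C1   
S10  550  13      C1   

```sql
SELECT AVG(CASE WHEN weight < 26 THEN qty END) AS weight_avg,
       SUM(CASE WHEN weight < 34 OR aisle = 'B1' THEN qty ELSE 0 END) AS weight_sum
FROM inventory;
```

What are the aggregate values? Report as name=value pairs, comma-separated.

weight_avg=458, weight_sum=3120

[weight_avg: weight < 26]
bin=S99: ✗
bin=S45: ✓ → 423
bin=S87: ✓ → 471
bin=S25: ✗
bin=S81: ✓ → 626
bin=S42: ✓ → 427
bin=S16: ✗
bin=S67: ✓ → 251
bin=S31: ✗
bin=S10: ✓ → 550
weight_avg = (423 + 471 + 626 + 427 + 251 + 550) / 6 = 458
—
[weight_sum: weight < 34 OR aisle = 'B1']
bin=S99: ✗
bin=S45: ✓ → 423
bin=S87: ✓ → 471
bin=S25: ✓ → 372
bin=S81: ✓ → 626
bin=S42: ✓ → 427
bin=S16: ✗
bin=S67: ✓ → 251
bin=S31: ✗
bin=S10: ✓ → 550
weight_sum = 423 + 471 + 372 + 626 + 427 + 251 + 550 = 3120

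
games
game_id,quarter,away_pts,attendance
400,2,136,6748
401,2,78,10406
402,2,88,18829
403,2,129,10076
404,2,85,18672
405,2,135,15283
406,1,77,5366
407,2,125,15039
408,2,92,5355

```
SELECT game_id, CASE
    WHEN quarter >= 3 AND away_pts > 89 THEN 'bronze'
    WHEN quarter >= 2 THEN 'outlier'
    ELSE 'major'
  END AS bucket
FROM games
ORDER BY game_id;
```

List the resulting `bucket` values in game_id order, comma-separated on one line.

outlier, outlier, outlier, outlier, outlier, outlier, major, outlier, outlier

game_id=400: quarter >= 2 → outlier
game_id=401: quarter >= 2 → outlier
game_id=402: quarter >= 2 → outlier
game_id=403: quarter >= 2 → outlier
game_id=404: quarter >= 2 → outlier
game_id=405: quarter >= 2 → outlier
game_id=406: ELSE → major
game_id=407: quarter >= 2 → outlier
game_id=408: quarter >= 2 → outlier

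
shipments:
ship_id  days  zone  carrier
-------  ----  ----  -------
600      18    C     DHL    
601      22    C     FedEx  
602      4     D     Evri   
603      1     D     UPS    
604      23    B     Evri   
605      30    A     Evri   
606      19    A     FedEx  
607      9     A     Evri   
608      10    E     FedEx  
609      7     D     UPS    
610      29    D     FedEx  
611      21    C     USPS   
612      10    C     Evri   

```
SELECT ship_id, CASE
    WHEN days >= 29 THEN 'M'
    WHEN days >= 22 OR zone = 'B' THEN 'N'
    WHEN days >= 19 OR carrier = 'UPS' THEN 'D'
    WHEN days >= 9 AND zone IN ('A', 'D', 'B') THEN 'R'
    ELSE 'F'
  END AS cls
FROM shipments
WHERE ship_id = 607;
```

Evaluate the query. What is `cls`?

R

ship_id = 607: days=9, zone=A, carrier=Evri.
days >= 29 → false
days >= 22 OR zone = 'B' → false
days >= 19 OR carrier = 'UPS' → false
days >= 9 AND zone IN ('A', 'D', 'B') → true → R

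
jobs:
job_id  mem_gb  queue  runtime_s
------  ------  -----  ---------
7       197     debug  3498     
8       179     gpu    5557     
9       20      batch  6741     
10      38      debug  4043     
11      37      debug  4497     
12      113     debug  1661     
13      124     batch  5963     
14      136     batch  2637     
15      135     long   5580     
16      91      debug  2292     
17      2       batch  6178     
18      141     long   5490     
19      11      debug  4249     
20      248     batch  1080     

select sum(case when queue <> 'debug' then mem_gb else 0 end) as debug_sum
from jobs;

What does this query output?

job_id=7: ✗
job_id=8: ✓ → 179
job_id=9: ✓ → 20
job_id=10: ✗
job_id=11: ✗
job_id=12: ✗
job_id=13: ✓ → 124
job_id=14: ✓ → 136
job_id=15: ✓ → 135
job_id=16: ✗
job_id=17: ✓ → 2
job_id=18: ✓ → 141
job_id=19: ✗
job_id=20: ✓ → 248
debug_sum = 179 + 20 + 124 + 136 + 135 + 2 + 141 + 248 = 985

985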